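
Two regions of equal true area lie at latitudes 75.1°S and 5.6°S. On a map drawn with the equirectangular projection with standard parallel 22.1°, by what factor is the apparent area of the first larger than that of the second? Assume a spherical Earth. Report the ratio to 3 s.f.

3.87

In the equirectangular projection with standard parallel φ₀ = 22.1° (x = Rλ cos φ₀, y = Rφ), meridians are true-scale (h = 1) and the parallel scale is k = cos φ₀ / cos φ.
Areal scale at 75.1°: h·k = 1.000 × 3.603 = 3.603.
Areal scale at 5.6°: h·k = 1.000 × 0.9310 = 0.9310.
Ratio = 3.603/0.9310 ≈ 3.87.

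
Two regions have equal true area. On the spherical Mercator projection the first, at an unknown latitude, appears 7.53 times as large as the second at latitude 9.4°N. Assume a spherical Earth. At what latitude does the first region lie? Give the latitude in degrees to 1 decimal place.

68.9°

On Mercator, (apparent₁)/(apparent₂) = sec²φ₁ / sec²φ₂ when true areas are equal.
cos²φ₂ / cos²φ₁ = 7.53  ⇒  cos φ₁ = cos 9.4° / √7.53 = 0.9866/2.744 = 0.3595.
φ₁ = arccos(0.3595) ≈ 68.9°.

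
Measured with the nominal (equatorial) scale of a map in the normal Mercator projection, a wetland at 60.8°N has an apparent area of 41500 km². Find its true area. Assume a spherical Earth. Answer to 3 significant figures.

9880 km²

For Mercator, h = k = sec φ (a conformal cylindrical projection has a single point scale, 1/cos φ).
Areal scale = k² = sec²φ = 1/cos²(60.8°) = 1/0.4879² = 4.202.
True area = apparent / (areal scale) = 41500 / 4.202 ≈ 9880 km².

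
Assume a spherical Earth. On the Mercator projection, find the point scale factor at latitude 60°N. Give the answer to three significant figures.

2.00

The Mercator projection is conformal; its linear scale factor is the same in every direction and equals sec φ = 1/cos φ.
k = 1/cos 60° = 1/0.5000 = 2.000.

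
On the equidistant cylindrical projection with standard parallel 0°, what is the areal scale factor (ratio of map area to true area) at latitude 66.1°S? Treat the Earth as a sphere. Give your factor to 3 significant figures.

2.47

In the plate carrée (x = Rλ, y = Rφ), meridians are true-scale (h = 1) and parallels are stretched by k = sec φ.
Areal scale = h·k = 1 × sec φ; at 66.1°, h = 1.000, k = 2.468, so h·k = 2.468.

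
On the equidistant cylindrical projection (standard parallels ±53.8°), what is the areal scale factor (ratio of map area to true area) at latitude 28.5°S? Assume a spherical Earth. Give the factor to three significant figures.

0.672

With standard parallel φ₀ = 53.8°, the equirectangular projection gives x = Rλ cos φ₀, y = Rφ, so h = 1 and k = cos 53.8° / cos φ.
Areal scale = h·k = 1 × cos φ₀ / cos φ; at 28.5°, h = 1.000, k = 0.6720, so h·k = 0.6720.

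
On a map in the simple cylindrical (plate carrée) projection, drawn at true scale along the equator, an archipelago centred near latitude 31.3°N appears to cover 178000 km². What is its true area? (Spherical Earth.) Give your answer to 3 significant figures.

152000 km²

Plate carrée maps x = Rλ, y = Rφ. The meridian scale is h = 1 and the parallel scale is k = 1/cos φ = sec φ.
Areal scale = h·k = 1 × sec φ; at 31.3°, h = 1.000, k = 1.170, so h·k = 1.170.
True area = apparent / (areal scale) = 178000 / 1.170 ≈ 152000 km².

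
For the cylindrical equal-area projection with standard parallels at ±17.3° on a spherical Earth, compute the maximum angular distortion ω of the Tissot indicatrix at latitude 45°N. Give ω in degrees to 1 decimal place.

Cylindrical equal-area (φ₀ = 17.3°): h = cos φ / cos 17.3° along meridians, k = cos 17.3° / cos φ along parallels; h·k = 1.
At 45°: h = 0.7406, k = 1.350; principal scales a = 1.350, b = 0.7406.
sin(ω/2) = (a − b)/(a + b) = 0.6096/2.091 = 0.2916, so ω = 2 arcsin(0.2916) ≈ 33.9°.

33.9°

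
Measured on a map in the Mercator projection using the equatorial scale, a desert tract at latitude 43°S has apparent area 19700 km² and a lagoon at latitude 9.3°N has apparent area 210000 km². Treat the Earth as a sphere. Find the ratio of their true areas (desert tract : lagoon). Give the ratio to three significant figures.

Mercator's areal exaggeration is sec²φ; hence true area = (apparent area) · cos²φ.
True area of desert tract: 19700 × cos²(43°) = 19700 × 0.5349 = 10540 km².
True area of lagoon: 210000 × cos²(9.3°) = 210000 × 0.9739 = 204500 km².
Ratio = 10540 / 204500 ≈ 0.0515.

0.0515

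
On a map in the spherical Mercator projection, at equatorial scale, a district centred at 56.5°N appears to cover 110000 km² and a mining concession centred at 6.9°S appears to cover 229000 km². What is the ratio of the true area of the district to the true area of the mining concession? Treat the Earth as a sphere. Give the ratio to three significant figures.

0.148

On Mercator the areal scale is sec²φ, so true area = apparent × cos²φ.
True area of district: 110000 × cos²(56.5°) = 110000 × 0.3046 = 33510 km².
True area of mining concession: 229000 × cos²(6.9°) = 229000 × 0.9856 = 225700 km².
Ratio = 33510 / 225700 ≈ 0.148.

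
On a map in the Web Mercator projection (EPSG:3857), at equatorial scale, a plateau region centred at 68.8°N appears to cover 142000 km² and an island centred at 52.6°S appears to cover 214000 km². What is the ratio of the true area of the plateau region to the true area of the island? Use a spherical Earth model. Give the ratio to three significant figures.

0.235

Since Mercator area scale is 1/cos²φ, the true area equals the apparent area multiplied by cos²φ.
True area of plateau region: 142000 × cos²(68.8°) = 142000 × 0.1308 = 18570 km².
True area of island: 214000 × cos²(52.6°) = 214000 × 0.3689 = 78950 km².
Ratio = 18570 / 78950 ≈ 0.235.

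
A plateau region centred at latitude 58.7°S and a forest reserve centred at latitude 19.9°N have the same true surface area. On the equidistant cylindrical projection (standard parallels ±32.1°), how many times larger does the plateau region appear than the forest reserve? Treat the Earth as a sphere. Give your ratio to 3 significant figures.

The equidistant cylindrical projection with φ₀ = 32.1° has h = 1 (meridians true) and k = cos φ₀ / cos φ along parallels.
Areal scale at 58.7°: h·k = 1.000 × 1.631 = 1.631.
Areal scale at 19.9°: h·k = 1.000 × 0.9009 = 0.9009.
Ratio = 1.631/0.9009 ≈ 1.81.

1.81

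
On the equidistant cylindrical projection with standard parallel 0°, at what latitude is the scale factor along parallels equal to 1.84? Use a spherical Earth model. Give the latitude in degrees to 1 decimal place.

Plate carrée: h = 1, k = sec φ along parallels.
sec φ = 1.84  ⇒  cos φ = 0.5435  ⇒  φ ≈ 57.1°.

57.1°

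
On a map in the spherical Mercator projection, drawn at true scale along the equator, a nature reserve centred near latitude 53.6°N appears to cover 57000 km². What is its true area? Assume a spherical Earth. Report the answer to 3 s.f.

20100 km²

For Mercator, h = k = sec φ (a conformal cylindrical projection has a single point scale, 1/cos φ).
Areal scale = k² = sec²φ = 1/cos²(53.6°) = 1/0.5934² = 2.840.
True area = apparent / (areal scale) = 57000 / 2.840 ≈ 20100 km².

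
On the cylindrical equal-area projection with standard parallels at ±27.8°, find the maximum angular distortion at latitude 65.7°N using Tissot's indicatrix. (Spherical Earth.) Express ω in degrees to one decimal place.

Cylindrical equal-area (φ₀ = 27.8°): h = cos φ / cos 27.8° along meridians, k = cos 27.8° / cos φ along parallels; h·k = 1.
At 65.7°: h = 0.4652, k = 2.150; principal scales a = 2.150, b = 0.4652.
sin(ω/2) = (a − b)/(a + b) = 1.684/2.615 = 0.6442, so ω = 2 arcsin(0.6442) ≈ 80.2°.

80.2°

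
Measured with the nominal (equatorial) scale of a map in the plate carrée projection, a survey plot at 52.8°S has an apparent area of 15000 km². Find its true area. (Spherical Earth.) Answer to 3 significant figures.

For the equirectangular projection with φ₀ = 0 (plate carrée), h = 1 along meridians and k = sec φ along parallels.
Areal scale = h·k = 1 × sec φ; at 52.8°, h = 1.000, k = 1.654, so h·k = 1.654.
True area = apparent / (areal scale) = 15000 / 1.654 ≈ 9070 km².

9070 km²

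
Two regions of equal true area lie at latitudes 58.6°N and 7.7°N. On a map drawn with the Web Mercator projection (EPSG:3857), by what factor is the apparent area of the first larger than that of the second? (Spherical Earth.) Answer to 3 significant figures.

3.62

On Mercator, area is exaggerated by sec²φ = 1/cos²φ.
At 58.6°: sec²(58.6°) = 1/0.5210² = 3.684.
At 7.7°: sec²(7.7°) = 1/0.9910² = 1.018.
Ratio = 3.684/1.018 = cos²(7.7°)/cos²(58.6°) ≈ 3.62.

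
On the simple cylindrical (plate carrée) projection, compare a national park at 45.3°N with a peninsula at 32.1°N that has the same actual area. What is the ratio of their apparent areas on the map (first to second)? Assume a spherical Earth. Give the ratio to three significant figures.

1.20

In the plate carrée (x = Rλ, y = Rφ), meridians are true-scale (h = 1) and parallels are stretched by k = sec φ.
Areal scale at 45.3°: h·k = 1.000 × 1.422 = 1.422.
Areal scale at 32.1°: h·k = 1.000 × 1.180 = 1.180.
Ratio = 1.422/1.180 ≈ 1.20.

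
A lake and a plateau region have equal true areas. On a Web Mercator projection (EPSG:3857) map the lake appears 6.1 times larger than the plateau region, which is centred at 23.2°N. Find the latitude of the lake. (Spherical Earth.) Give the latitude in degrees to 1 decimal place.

For equal true areas on Mercator, apparent areas scale as sec²φ, so the ratio is cos²φ₂ / cos²φ₁.
cos²φ₂ / cos²φ₁ = 6.1  ⇒  cos φ₁ = cos 23.2° / √6.1 = 0.9191/2.470 = 0.3721.
φ₁ = arccos(0.3721) ≈ 68.2°.

68.2°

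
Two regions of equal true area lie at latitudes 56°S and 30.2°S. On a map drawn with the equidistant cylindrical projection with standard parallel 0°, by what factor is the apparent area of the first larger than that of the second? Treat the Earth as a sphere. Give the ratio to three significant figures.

For the equirectangular projection with φ₀ = 0 (plate carrée), h = 1 along meridians and k = sec φ along parallels.
Areal scale at 56°: h·k = 1.000 × 1.788 = 1.788.
Areal scale at 30.2°: h·k = 1.000 × 1.157 = 1.157.
Ratio = 1.788/1.157 ≈ 1.55.

1.55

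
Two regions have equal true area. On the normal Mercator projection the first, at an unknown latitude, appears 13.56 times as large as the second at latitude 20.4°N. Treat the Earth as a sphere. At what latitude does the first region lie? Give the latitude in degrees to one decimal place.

75.3°

On Mercator, (apparent₁)/(apparent₂) = sec²φ₁ / sec²φ₂ when true areas are equal.
cos²φ₂ / cos²φ₁ = 13.56  ⇒  cos φ₁ = cos 20.4° / √13.56 = 0.9373/3.682 = 0.2545.
φ₁ = arccos(0.2545) ≈ 75.3°.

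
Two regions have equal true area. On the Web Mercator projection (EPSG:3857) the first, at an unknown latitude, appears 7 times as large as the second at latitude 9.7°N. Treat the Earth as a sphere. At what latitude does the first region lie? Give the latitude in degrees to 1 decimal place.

For equal true areas on Mercator, apparent areas scale as sec²φ, so the ratio is cos²φ₂ / cos²φ₁.
cos²φ₂ / cos²φ₁ = 7  ⇒  cos φ₁ = cos 9.7° / √7 = 0.9857/2.646 = 0.3726.
φ₁ = arccos(0.3726) ≈ 68.1°.

68.1°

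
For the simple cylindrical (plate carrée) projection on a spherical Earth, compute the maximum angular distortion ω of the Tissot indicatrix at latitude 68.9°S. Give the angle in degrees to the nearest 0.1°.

56.1°

Plate carrée maps x = Rλ, y = Rφ. The meridian scale is h = 1 and the parallel scale is k = 1/cos φ = sec φ.
At 68.9°: h = 1.000, k = 2.778; principal scales a = 2.778, b = 1.000.
sin(ω/2) = (a − b)/(a + b) = 1.778/3.778 = 0.4706, so ω = 2 arcsin(0.4706) ≈ 56.1°.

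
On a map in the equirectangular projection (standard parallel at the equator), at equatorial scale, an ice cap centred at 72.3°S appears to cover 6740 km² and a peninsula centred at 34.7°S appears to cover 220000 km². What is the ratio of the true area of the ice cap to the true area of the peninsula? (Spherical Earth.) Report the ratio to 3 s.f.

Plate carrée has h = 1 and k = sec φ, giving areal scale sec φ; true area = (apparent area) · cos φ.
True area of ice cap: 6740 × cos(72.3°) = 6740 × 0.3040 = 2049 km².
True area of peninsula: 220000 × cos(34.7°) = 220000 × 0.8221 = 180900 km².
Ratio = 2049 / 180900 ≈ 0.0113.

0.0113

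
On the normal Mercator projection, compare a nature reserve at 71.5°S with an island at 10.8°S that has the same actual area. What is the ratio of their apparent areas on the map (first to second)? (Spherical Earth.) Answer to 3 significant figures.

9.58

Mercator is conformal with k = sec φ, so areal scale = k² = sec²φ.
At 71.5°: sec²(71.5°) = 1/0.3173² = 9.932.
At 10.8°: sec²(10.8°) = 1/0.9823² = 1.036.
Ratio = 9.932/1.036 = cos²(10.8°)/cos²(71.5°) ≈ 9.58.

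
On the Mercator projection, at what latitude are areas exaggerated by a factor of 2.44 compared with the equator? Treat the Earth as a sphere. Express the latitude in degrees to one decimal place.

Mercator areal scale is sec²φ.
sec²φ = 2.44  ⇒  cos²φ = 0.4098  ⇒  cos φ = 0.6402.
φ = arccos(0.6402) ≈ 50.2°.

50.2°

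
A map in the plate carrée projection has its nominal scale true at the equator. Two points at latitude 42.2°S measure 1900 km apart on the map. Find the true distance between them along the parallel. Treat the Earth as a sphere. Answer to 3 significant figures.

1410 km

Plate carrée maps x = Rλ, y = Rφ. The meridian scale is h = 1 and the parallel scale is k = 1/cos φ = sec φ.
Along the parallel at 42.2°, map distances are exaggerated by k = sec 42.2° = 1.350.
True distance = 1900 / 1.350 = 1900 × cos 42.2° ≈ 1410 km.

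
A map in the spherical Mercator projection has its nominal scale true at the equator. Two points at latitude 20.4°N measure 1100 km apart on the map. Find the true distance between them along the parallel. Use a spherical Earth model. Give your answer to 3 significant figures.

The Mercator projection is conformal; its linear scale factor is the same in every direction and equals sec φ = 1/cos φ.
Along the parallel at 20.4°, map distances are exaggerated by k = sec 20.4° = 1.067.
True distance = 1100 / 1.067 = 1100 × cos 20.4° ≈ 1030 km.

1030 km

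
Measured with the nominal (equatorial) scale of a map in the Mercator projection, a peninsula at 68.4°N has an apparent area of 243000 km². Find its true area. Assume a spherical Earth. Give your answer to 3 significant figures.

32900 km²

For Mercator, h = k = sec φ (a conformal cylindrical projection has a single point scale, 1/cos φ).
Areal scale = k² = sec²φ = 1/cos²(68.4°) = 1/0.3681² = 7.379.
True area = apparent / (areal scale) = 243000 / 7.379 ≈ 32900 km².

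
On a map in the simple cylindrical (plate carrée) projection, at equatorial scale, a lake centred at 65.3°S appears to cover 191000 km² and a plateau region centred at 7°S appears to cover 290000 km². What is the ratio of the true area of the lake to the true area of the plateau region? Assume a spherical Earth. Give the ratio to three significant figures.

0.277

On the plate carrée, areal scale = h·k = 1 × sec φ, so true area = apparent × cos φ.
True area of lake: 191000 × cos(65.3°) = 191000 × 0.4179 = 79810 km².
True area of plateau region: 290000 × cos(7°) = 290000 × 0.9925 = 287800 km².
Ratio = 79810 / 287800 ≈ 0.277.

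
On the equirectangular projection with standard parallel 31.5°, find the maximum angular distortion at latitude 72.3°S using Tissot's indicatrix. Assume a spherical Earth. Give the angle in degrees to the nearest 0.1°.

56.6°

In the equirectangular projection with standard parallel φ₀ = 31.5° (x = Rλ cos φ₀, y = Rφ), meridians are true-scale (h = 1) and the parallel scale is k = cos φ₀ / cos φ.
At 72.3°: h = 1.000, k = 2.804; principal scales a = 2.804, b = 1.000.
sin(ω/2) = (a − b)/(a + b) = 1.804/3.804 = 0.4743, so ω = 2 arcsin(0.4743) ≈ 56.6°.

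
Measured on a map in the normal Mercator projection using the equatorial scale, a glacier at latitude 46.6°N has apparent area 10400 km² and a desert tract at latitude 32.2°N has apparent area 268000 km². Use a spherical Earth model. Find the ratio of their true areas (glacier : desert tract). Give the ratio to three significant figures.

On Mercator the areal scale is sec²φ, so true area = apparent × cos²φ.
True area of glacier: 10400 × cos²(46.6°) = 10400 × 0.4721 = 4910 km².
True area of desert tract: 268000 × cos²(32.2°) = 268000 × 0.7160 = 191900 km².
Ratio = 4910 / 191900 ≈ 0.0256.

0.0256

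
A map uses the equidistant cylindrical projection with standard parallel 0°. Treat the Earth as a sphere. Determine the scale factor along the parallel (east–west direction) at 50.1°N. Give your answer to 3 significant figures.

In the plate carrée (x = Rλ, y = Rφ), meridians are true-scale (h = 1) and parallels are stretched by k = sec φ.
k = 1/cos 50.1° = 1/0.6414 = 1.559.

1.56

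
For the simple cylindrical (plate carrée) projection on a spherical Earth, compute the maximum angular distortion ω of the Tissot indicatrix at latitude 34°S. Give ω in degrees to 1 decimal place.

10.7°

For the equirectangular projection with φ₀ = 0 (plate carrée), h = 1 along meridians and k = sec φ along parallels.
At 34°: h = 1.000, k = 1.206; principal scales a = 1.206, b = 1.000.
sin(ω/2) = (a − b)/(a + b) = 0.2062/2.206 = 0.09347, so ω = 2 arcsin(0.09347) ≈ 10.7°.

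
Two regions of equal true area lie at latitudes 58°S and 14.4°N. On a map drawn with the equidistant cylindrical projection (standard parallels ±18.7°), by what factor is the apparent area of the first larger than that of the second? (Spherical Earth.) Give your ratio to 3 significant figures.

With standard parallel φ₀ = 18.7°, the equirectangular projection gives x = Rλ cos φ₀, y = Rφ, so h = 1 and k = cos 18.7° / cos φ.
Areal scale at 58°: h·k = 1.000 × 1.787 = 1.787.
Areal scale at 14.4°: h·k = 1.000 × 0.9779 = 0.9779.
Ratio = 1.787/0.9779 ≈ 1.83.

1.83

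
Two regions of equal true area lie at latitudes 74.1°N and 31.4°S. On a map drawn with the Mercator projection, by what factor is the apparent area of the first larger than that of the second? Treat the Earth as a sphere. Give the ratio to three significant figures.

9.71

Mercator areal scale is sec²φ.
At 74.1°: sec²(74.1°) = 1/0.2740² = 13.32.
At 31.4°: sec²(31.4°) = 1/0.8536² = 1.373.
Ratio = 13.32/1.373 = cos²(31.4°)/cos²(74.1°) ≈ 9.71.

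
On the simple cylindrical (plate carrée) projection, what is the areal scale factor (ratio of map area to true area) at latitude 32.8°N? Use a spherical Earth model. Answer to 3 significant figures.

In the plate carrée (x = Rλ, y = Rφ), meridians are true-scale (h = 1) and parallels are stretched by k = sec φ.
Areal scale = h·k = 1 × sec φ; at 32.8°, h = 1.000, k = 1.190, so h·k = 1.190.

1.19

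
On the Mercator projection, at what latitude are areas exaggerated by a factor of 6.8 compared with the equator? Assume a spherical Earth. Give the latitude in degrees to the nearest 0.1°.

67.5°

Mercator areal scale is sec²φ.
sec²φ = 6.8  ⇒  cos²φ = 0.1471  ⇒  cos φ = 0.3835.
φ = arccos(0.3835) ≈ 67.5°.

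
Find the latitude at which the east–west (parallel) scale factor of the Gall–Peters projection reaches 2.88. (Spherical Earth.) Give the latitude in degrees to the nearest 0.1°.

Gall–Peters is a cylindrical equal-area projection with standard parallels at ±45°. Cylindrical equal-area (φ₀ = 45°): h = cos φ / cos 45° along meridians, k = cos 45° / cos φ along parallels; h·k = 1.
k = cos φ₀ / cos φ = 2.88  ⇒  cos φ = cos 45° / 2.88 = 0.2455.
φ = arccos(0.2455) ≈ 75.8°.

75.8°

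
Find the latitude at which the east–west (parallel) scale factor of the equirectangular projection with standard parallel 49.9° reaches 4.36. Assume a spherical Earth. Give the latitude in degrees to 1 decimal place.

81.5°

With standard parallel φ₀ = 49.9°, the equirectangular projection gives x = Rλ cos φ₀, y = Rφ, so h = 1 and k = cos 49.9° / cos φ.
k = cos φ₀ / cos φ = 4.36  ⇒  cos φ = cos 49.9° / 4.36 = 0.1477.
φ = arccos(0.1477) ≈ 81.5°.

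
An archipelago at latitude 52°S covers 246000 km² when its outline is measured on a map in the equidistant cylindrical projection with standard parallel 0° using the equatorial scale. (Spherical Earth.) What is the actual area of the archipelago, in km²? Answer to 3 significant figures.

151000 km²

In the plate carrée (x = Rλ, y = Rφ), meridians are true-scale (h = 1) and parallels are stretched by k = sec φ.
Areal scale = h·k = 1 × sec φ; at 52°, h = 1.000, k = 1.624, so h·k = 1.624.
True area = apparent / (areal scale) = 246000 / 1.624 ≈ 151000 km².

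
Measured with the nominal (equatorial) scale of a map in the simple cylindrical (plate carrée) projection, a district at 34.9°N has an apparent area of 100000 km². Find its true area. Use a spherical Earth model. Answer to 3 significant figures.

Plate carrée maps x = Rλ, y = Rφ. The meridian scale is h = 1 and the parallel scale is k = 1/cos φ = sec φ.
Areal scale = h·k = 1 × sec φ; at 34.9°, h = 1.000, k = 1.219, so h·k = 1.219.
True area = apparent / (areal scale) = 100000 / 1.219 ≈ 82000 km².

82000 km²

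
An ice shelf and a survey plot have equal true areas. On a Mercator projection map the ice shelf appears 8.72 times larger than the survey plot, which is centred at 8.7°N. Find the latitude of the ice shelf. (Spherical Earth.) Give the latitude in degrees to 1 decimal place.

Mercator areal scale is sec²φ, so apparent-area ratio = sec²φ₁ / sec²φ₂ = cos²φ₂ / cos²φ₁.
cos²φ₂ / cos²φ₁ = 8.72  ⇒  cos φ₁ = cos 8.7° / √8.72 = 0.9885/2.953 = 0.3347.
φ₁ = arccos(0.3347) ≈ 70.4°.

70.4°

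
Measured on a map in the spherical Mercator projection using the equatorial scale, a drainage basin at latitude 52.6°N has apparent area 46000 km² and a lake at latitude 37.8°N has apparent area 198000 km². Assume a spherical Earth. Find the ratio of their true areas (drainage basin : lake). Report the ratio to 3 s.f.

On Mercator the areal scale is sec²φ, so true area = apparent × cos²φ.
True area of drainage basin: 46000 × cos²(52.6°) = 46000 × 0.3689 = 16970 km².
True area of lake: 198000 × cos²(37.8°) = 198000 × 0.6243 = 123600 km².
Ratio = 16970 / 123600 ≈ 0.137.

0.137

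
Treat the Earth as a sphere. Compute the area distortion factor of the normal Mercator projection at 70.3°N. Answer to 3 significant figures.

The Mercator projection is conformal; its linear scale factor is the same in every direction and equals sec φ = 1/cos φ.
Areal scale = k² = sec²φ = 1/cos²(70.3°) = 1/0.3371² = 8.800.

8.80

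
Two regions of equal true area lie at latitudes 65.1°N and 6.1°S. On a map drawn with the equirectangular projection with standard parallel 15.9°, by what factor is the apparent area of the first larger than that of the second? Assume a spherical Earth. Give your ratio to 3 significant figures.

The equidistant cylindrical projection with φ₀ = 15.9° has h = 1 (meridians true) and k = cos φ₀ / cos φ along parallels.
Areal scale at 65.1°: h·k = 1.000 × 2.284 = 2.284.
Areal scale at 6.1°: h·k = 1.000 × 0.9672 = 0.9672.
Ratio = 2.284/0.9672 ≈ 2.36.

2.36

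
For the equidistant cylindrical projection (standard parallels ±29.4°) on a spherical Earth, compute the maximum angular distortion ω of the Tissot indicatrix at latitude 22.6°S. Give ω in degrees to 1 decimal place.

3.3°

In the equirectangular projection with standard parallel φ₀ = 29.4° (x = Rλ cos φ₀, y = Rφ), meridians are true-scale (h = 1) and the parallel scale is k = cos φ₀ / cos φ.
At 22.6°: h = 1.000, k = 0.9437; principal scales a = 1.000, b = 0.9437.
sin(ω/2) = (a − b)/(a + b) = 0.05632/1.944 = 0.02898, so ω = 2 arcsin(0.02898) ≈ 3.3°.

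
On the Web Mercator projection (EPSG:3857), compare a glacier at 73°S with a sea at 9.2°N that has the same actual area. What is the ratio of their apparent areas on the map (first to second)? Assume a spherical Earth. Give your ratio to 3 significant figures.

11.4

Mercator is conformal with k = sec φ, so areal scale = k² = sec²φ.
At 73°: sec²(73°) = 1/0.2924² = 11.70.
At 9.2°: sec²(9.2°) = 1/0.9871² = 1.026.
Ratio = 11.70/1.026 = cos²(9.2°)/cos²(73°) ≈ 11.4.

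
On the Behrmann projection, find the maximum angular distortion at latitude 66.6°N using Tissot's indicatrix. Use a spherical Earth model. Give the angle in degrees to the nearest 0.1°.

The Behrmann projection is cylindrical equal-area with φ₀ = 30°. A cylindrical equal-area projection with standard parallel φ₀ has meridian scale h = cos φ / cos φ₀ and parallel scale k = cos φ₀ / cos φ (so areas are preserved, h·k = 1).
At 66.6°: h = 0.4586, k = 2.181; principal scales a = 2.181, b = 0.4586.
sin(ω/2) = (a − b)/(a + b) = 1.722/2.639 = 0.6525, so ω = 2 arcsin(0.6525) ≈ 81.5°.

81.5°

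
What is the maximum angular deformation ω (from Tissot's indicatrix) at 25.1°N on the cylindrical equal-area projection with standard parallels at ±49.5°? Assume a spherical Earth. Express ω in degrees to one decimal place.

For cylindrical equal-area with standard parallel φ₀, h = cos φ / cos φ₀ and k = cos φ₀ / cos φ, so h·k = 1.
At 25.1°: h = 1.394, k = 0.7172; principal scales a = 1.394, b = 0.7172.
sin(ω/2) = (a − b)/(a + b) = 0.6772/2.112 = 0.3207, so ω = 2 arcsin(0.3207) ≈ 37.4°.

37.4°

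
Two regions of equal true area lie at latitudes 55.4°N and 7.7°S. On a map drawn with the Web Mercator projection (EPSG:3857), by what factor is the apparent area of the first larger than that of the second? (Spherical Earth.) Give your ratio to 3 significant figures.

Mercator areal scale is sec²φ.
At 55.4°: sec²(55.4°) = 1/0.5678² = 3.101.
At 7.7°: sec²(7.7°) = 1/0.9910² = 1.018.
Ratio = 3.101/1.018 = cos²(7.7°)/cos²(55.4°) ≈ 3.05.

3.05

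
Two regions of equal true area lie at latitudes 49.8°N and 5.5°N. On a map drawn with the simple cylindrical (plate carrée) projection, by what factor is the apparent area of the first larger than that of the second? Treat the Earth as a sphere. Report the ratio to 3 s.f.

For the equirectangular projection with φ₀ = 0 (plate carrée), h = 1 along meridians and k = sec φ along parallels.
Areal scale at 49.8°: h·k = 1.000 × 1.549 = 1.549.
Areal scale at 5.5°: h·k = 1.000 × 1.005 = 1.005.
Ratio = 1.549/1.005 ≈ 1.54.

1.54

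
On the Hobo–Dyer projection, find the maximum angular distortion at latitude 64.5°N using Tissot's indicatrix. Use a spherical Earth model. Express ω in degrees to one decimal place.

66.1°

Hobo–Dyer is a cylindrical equal-area projection with standard parallels at ±37.5°. Cylindrical equal-area (φ₀ = 37.5°): h = cos φ / cos 37.5° along meridians, k = cos 37.5° / cos φ along parallels; h·k = 1.
At 64.5°: h = 0.5426, k = 1.843; principal scales a = 1.843, b = 0.5426.
sin(ω/2) = (a − b)/(a + b) = 1.300/2.385 = 0.5450, so ω = 2 arcsin(0.5450) ≈ 66.1°.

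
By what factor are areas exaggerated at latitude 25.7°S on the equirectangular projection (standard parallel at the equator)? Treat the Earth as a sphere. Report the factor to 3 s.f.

Plate carrée maps x = Rλ, y = Rφ. The meridian scale is h = 1 and the parallel scale is k = 1/cos φ = sec φ.
Areal scale = h·k = 1 × sec φ; at 25.7°, h = 1.000, k = 1.110, so h·k = 1.110.

1.11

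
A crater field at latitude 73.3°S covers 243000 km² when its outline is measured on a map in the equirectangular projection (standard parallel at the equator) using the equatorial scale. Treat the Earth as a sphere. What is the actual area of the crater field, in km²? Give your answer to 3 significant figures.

69800 km²

Plate carrée maps x = Rλ, y = Rφ. The meridian scale is h = 1 and the parallel scale is k = 1/cos φ = sec φ.
Areal scale = h·k = 1 × sec φ; at 73.3°, h = 1.000, k = 3.480, so h·k = 3.480.
True area = apparent / (areal scale) = 243000 / 3.480 ≈ 69800 km².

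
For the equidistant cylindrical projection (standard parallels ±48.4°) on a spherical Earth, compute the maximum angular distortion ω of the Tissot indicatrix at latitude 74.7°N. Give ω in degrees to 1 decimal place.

With standard parallel φ₀ = 48.4°, the equirectangular projection gives x = Rλ cos φ₀, y = Rφ, so h = 1 and k = cos 48.4° / cos φ.
At 74.7°: h = 1.000, k = 2.516; principal scales a = 2.516, b = 1.000.
sin(ω/2) = (a − b)/(a + b) = 1.516/3.516 = 0.4312, so ω = 2 arcsin(0.4312) ≈ 51.1°.

51.1°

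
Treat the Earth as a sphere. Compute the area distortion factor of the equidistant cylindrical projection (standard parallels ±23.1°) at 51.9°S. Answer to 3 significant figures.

In the equirectangular projection with standard parallel φ₀ = 23.1° (x = Rλ cos φ₀, y = Rφ), meridians are true-scale (h = 1) and the parallel scale is k = cos φ₀ / cos φ.
Areal scale = h·k = 1 × cos φ₀ / cos φ; at 51.9°, h = 1.000, k = 1.491, so h·k = 1.491.

1.49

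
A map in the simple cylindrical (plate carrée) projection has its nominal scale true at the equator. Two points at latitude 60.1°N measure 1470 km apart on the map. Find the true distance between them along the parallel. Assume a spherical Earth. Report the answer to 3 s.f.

733 km

Plate carrée maps x = Rλ, y = Rφ. The meridian scale is h = 1 and the parallel scale is k = 1/cos φ = sec φ.
Along the parallel at 60.1°, map distances are exaggerated by k = sec 60.1° = 2.006.
True distance = 1470 / 2.006 = 1470 × cos 60.1° ≈ 733 km.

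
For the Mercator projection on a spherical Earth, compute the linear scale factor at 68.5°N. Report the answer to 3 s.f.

2.73

For Mercator, h = k = sec φ (a conformal cylindrical projection has a single point scale, 1/cos φ).
k = 1/cos 68.5° = 1/0.3665 = 2.729.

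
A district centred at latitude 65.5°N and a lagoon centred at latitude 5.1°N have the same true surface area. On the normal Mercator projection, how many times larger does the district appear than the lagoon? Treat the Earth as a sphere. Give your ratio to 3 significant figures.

5.77

On Mercator, area is exaggerated by sec²φ = 1/cos²φ.
At 65.5°: sec²(65.5°) = 1/0.4147² = 5.815.
At 5.1°: sec²(5.1°) = 1/0.9960² = 1.008.
Ratio = 5.815/1.008 = cos²(5.1°)/cos²(65.5°) ≈ 5.77.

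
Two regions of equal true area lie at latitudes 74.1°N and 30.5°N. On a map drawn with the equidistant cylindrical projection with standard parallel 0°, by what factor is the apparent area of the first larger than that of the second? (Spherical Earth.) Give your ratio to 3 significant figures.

For the equirectangular projection with φ₀ = 0 (plate carrée), h = 1 along meridians and k = sec φ along parallels.
Areal scale at 74.1°: h·k = 1.000 × 3.650 = 3.650.
Areal scale at 30.5°: h·k = 1.000 × 1.161 = 1.161.
Ratio = 3.650/1.161 ≈ 3.15.

3.15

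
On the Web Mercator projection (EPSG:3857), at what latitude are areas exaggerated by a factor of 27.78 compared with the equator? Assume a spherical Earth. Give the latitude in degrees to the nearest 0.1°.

79.1°

Mercator areal scale is sec²φ.
sec²φ = 27.78  ⇒  cos²φ = 0.03600  ⇒  cos φ = 0.1897.
φ = arccos(0.1897) ≈ 79.1°.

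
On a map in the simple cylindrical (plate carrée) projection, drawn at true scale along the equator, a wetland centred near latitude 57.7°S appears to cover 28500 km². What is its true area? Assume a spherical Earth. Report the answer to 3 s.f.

15200 km²

Plate carrée maps x = Rλ, y = Rφ. The meridian scale is h = 1 and the parallel scale is k = 1/cos φ = sec φ.
Areal scale = h·k = 1 × sec φ; at 57.7°, h = 1.000, k = 1.871, so h·k = 1.871.
True area = apparent / (areal scale) = 28500 / 1.871 ≈ 15200 km².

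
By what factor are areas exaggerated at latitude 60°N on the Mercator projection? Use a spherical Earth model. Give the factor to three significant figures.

For Mercator, h = k = sec φ (a conformal cylindrical projection has a single point scale, 1/cos φ).
Areal scale = k² = sec²φ = 1/cos²(60°) = 1/0.5000² = 4.000.

4.00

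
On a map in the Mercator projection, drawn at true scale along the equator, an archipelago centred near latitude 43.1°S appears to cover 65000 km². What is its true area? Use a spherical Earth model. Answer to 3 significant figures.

34700 km²

For Mercator, h = k = sec φ (a conformal cylindrical projection has a single point scale, 1/cos φ).
Areal scale = k² = sec²φ = 1/cos²(43.1°) = 1/0.7302² = 1.876.
True area = apparent / (areal scale) = 65000 / 1.876 ≈ 34700 km².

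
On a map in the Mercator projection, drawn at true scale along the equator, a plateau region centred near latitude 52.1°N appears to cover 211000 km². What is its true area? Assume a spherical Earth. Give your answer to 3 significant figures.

79600 km²

The Mercator projection is conformal; its linear scale factor is the same in every direction and equals sec φ = 1/cos φ.
Areal scale = k² = sec²φ = 1/cos²(52.1°) = 1/0.6143² = 2.650.
True area = apparent / (areal scale) = 211000 / 2.650 ≈ 79600 km².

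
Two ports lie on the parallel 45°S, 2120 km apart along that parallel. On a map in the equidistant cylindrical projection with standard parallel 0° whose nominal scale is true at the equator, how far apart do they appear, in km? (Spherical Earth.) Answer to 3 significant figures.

In the plate carrée (x = Rλ, y = Rφ), meridians are true-scale (h = 1) and parallels are stretched by k = sec φ.
Along the parallel, k = sec 45° = 1/0.7071 = 1.414.
Map distance = 2120 × 1.414 ≈ 3000 km.

3000 km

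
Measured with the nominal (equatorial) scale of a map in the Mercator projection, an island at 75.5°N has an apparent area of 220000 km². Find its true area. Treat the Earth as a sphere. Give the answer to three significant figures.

The Mercator projection is conformal; its linear scale factor is the same in every direction and equals sec φ = 1/cos φ.
Areal scale = k² = sec²φ = 1/cos²(75.5°) = 1/0.2504² = 15.95.
True area = apparent / (areal scale) = 220000 / 15.95 ≈ 13800 km².

13800 km²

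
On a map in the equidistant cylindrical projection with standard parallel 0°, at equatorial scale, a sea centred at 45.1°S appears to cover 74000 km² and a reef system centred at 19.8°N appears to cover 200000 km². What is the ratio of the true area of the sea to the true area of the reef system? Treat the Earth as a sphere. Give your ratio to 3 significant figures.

0.278

Plate carrée has h = 1 and k = sec φ, giving areal scale sec φ; true area = (apparent area) · cos φ.
True area of sea: 74000 × cos(45.1°) = 74000 × 0.7059 = 52230 km².
True area of reef system: 200000 × cos(19.8°) = 200000 × 0.9409 = 188200 km².
Ratio = 52230 / 188200 ≈ 0.278.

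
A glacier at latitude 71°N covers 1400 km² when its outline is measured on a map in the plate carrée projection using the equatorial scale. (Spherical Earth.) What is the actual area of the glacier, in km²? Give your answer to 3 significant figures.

In the plate carrée (x = Rλ, y = Rφ), meridians are true-scale (h = 1) and parallels are stretched by k = sec φ.
Areal scale = h·k = 1 × sec φ; at 71°, h = 1.000, k = 3.072, so h·k = 3.072.
True area = apparent / (areal scale) = 1400 / 3.072 ≈ 456 km².

456 km²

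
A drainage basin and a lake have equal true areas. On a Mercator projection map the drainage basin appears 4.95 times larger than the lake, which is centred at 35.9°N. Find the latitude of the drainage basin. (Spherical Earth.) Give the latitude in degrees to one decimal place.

For equal true areas on Mercator, apparent areas scale as sec²φ, so the ratio is cos²φ₂ / cos²φ₁.
cos²φ₂ / cos²φ₁ = 4.95  ⇒  cos φ₁ = cos 35.9° / √4.95 = 0.8100/2.225 = 0.3641.
φ₁ = arccos(0.3641) ≈ 68.6°.

68.6°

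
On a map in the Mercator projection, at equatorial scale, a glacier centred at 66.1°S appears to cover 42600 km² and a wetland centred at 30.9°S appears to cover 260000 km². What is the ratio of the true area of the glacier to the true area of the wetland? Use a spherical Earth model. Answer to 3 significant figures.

0.0365

Mercator's areal exaggeration is sec²φ; hence true area = (apparent area) · cos²φ.
True area of glacier: 42600 × cos²(66.1°) = 42600 × 0.1641 = 6992 km².
True area of wetland: 260000 × cos²(30.9°) = 260000 × 0.7363 = 191400 km².
Ratio = 6992 / 191400 ≈ 0.0365.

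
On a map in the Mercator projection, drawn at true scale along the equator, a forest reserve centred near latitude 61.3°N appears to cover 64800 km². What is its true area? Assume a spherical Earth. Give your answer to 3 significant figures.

The Mercator projection is conformal; its linear scale factor is the same in every direction and equals sec φ = 1/cos φ.
Areal scale = k² = sec²φ = 1/cos²(61.3°) = 1/0.4802² = 4.336.
True area = apparent / (areal scale) = 64800 / 4.336 ≈ 14900 km².

14900 km²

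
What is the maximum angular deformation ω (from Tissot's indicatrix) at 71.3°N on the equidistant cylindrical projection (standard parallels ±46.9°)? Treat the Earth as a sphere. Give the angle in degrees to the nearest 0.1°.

42.4°

With standard parallel φ₀ = 46.9°, the equirectangular projection gives x = Rλ cos φ₀, y = Rφ, so h = 1 and k = cos 46.9° / cos φ.
At 71.3°: h = 1.000, k = 2.131; principal scales a = 2.131, b = 1.000.
sin(ω/2) = (a − b)/(a + b) = 1.131/3.131 = 0.3613, so ω = 2 arcsin(0.3613) ≈ 42.4°.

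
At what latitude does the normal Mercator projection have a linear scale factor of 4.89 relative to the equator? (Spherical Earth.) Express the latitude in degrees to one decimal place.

78.2°

Mercator scale is k = sec φ = 1/cos φ.
1/cos φ = 4.89  ⇒  cos φ = 0.2045  ⇒  φ = arccos(0.2045) ≈ 78.2°.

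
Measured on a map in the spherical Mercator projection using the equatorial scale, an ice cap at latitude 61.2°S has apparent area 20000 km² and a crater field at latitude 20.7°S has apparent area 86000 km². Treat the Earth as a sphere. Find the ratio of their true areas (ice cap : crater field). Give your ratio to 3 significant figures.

0.0617

On Mercator the areal scale is sec²φ, so true area = apparent × cos²φ.
True area of ice cap: 20000 × cos²(61.2°) = 20000 × 0.2321 = 4642 km².
True area of crater field: 86000 × cos²(20.7°) = 86000 × 0.8751 = 75250 km².
Ratio = 4642 / 75250 ≈ 0.0617.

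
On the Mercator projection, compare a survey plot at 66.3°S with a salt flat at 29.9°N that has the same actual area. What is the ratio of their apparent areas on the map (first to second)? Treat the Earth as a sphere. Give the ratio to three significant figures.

Mercator is conformal with k = sec φ, so areal scale = k² = sec²φ.
At 66.3°: sec²(66.3°) = 1/0.4019² = 6.190.
At 29.9°: sec²(29.9°) = 1/0.8669² = 1.331.
Ratio = 6.190/1.331 = cos²(29.9°)/cos²(66.3°) ≈ 4.65.

4.65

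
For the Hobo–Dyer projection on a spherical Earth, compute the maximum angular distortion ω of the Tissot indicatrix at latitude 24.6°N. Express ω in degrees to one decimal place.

Hobo–Dyer is a cylindrical equal-area projection with standard parallels at ±37.5°. For cylindrical equal-area with standard parallel φ₀, h = cos φ / cos φ₀ and k = cos φ₀ / cos φ, so h·k = 1.
At 24.6°: h = 1.146, k = 0.8725; principal scales a = 1.146, b = 0.8725.
sin(ω/2) = (a − b)/(a + b) = 0.2735/2.019 = 0.1355, so ω = 2 arcsin(0.1355) ≈ 15.6°.

15.6°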